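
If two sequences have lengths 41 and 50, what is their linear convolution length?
Linear/full convolution length: m + n - 1 = 41 + 50 - 1 = 90

90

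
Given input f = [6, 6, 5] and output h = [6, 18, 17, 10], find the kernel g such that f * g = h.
Output length 4 = len(f) + len(g) - 1 ⇒ len(g) = 2. Solve g forward using g[k] = (h[k] - Σ_{i≥1} f[i]·g[k-i]) / f[0]: g[0] = h[0] / f[0] = 6 / 6 = 1; g[1] = (h[1] - 6×1) / f[0] = (18 - 6×1) / 6 = 2. So g = [1, 2]. Forward-check [6, 6, 5] * [1, 2]: h[0] = 6×1 = 6; h[1] = 6×2 + 6×1 = 18; h[2] = 6×2 + 5×1 = 17; h[3] = 5×2 = 10 → [6, 18, 17, 10] ✓

[1, 2]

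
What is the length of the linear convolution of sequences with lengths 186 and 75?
Linear/full convolution length: m + n - 1 = 186 + 75 - 1 = 260

260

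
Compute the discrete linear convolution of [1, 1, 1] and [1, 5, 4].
y[0] = 1×1 = 1; y[1] = 1×5 + 1×1 = 6; y[2] = 1×4 + 1×5 + 1×1 = 10; y[3] = 1×4 + 1×5 = 9; y[4] = 1×4 = 4

[1, 6, 10, 9, 4]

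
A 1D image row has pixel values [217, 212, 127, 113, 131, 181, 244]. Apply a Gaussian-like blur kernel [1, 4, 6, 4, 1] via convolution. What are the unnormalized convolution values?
Convolve image row [217, 212, 127, 113, 131, 181, 244] with kernel [1, 4, 6, 4, 1]: y[0] = 217×1 = 217; y[1] = 217×4 + 212×1 = 1080; y[2] = 217×6 + 212×4 + 127×1 = 2277; y[3] = 217×4 + 212×6 + 127×4 + 113×1 = 2761; y[4] = 217×1 + 212×4 + 127×6 + 113×4 + 131×1 = 2410; y[5] = 212×1 + 127×4 + 113×6 + 131×4 + 181×1 = 2103; y[6] = 127×1 + 113×4 + 131×6 + 181×4 + 244×1 = 2333; y[7] = 113×1 + 131×4 + 181×6 + 244×4 = 2699; y[8] = 131×1 + 181×4 + 244×6 = 2319; y[9] = 181×1 + 244×4 = 1157; y[10] = 244×1 = 244 → [217, 1080, 2277, 2761, 2410, 2103, 2333, 2699, 2319, 1157, 244]. Normalization factor = sum(kernel) = 16.

[217, 1080, 2277, 2761, 2410, 2103, 2333, 2699, 2319, 1157, 244]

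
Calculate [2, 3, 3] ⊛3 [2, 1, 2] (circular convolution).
Use y[k] = Σ_j a[j]·b[(k-j) mod 3]. y[0] = 2×2 + 3×2 + 3×1 = 13; y[1] = 2×1 + 3×2 + 3×2 = 14; y[2] = 2×2 + 3×1 + 3×2 = 13. Result: [13, 14, 13]

[13, 14, 13]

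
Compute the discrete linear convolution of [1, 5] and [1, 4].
y[0] = 1×1 = 1; y[1] = 1×4 + 5×1 = 9; y[2] = 5×4 = 20

[1, 9, 20]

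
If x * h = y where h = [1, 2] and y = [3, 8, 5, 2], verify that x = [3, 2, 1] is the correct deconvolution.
Forward-compute [3, 2, 1] * [1, 2]: y[0] = 3×1 = 3; y[1] = 3×2 + 2×1 = 8; y[2] = 2×2 + 1×1 = 5; y[3] = 1×2 = 2 → [3, 8, 5, 2]. Matches given y = [3, 8, 5, 2], so verified.

Verified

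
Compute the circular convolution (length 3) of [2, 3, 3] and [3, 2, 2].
Use y[k] = Σ_j f[j]·g[(k-j) mod 3]. y[0] = 2×3 + 3×2 + 3×2 = 18; y[1] = 2×2 + 3×3 + 3×2 = 19; y[2] = 2×2 + 3×2 + 3×3 = 19. Result: [18, 19, 19]

[18, 19, 19]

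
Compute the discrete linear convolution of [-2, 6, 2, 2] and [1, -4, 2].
y[0] = -2×1 = -2; y[1] = -2×-4 + 6×1 = 14; y[2] = -2×2 + 6×-4 + 2×1 = -26; y[3] = 6×2 + 2×-4 + 2×1 = 6; y[4] = 2×2 + 2×-4 = -4; y[5] = 2×2 = 4

[-2, 14, -26, 6, -4, 4]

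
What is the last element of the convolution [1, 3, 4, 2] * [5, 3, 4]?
Use y[k] = Σ_i a[i]·b[k-i] at k=5. y[5] = 2×4 = 8

8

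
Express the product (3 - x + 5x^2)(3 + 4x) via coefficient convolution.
Ascending coefficients: a = [3, -1, 5], b = [3, 4]. c[0] = 3×3 = 9; c[1] = 3×4 + -1×3 = 9; c[2] = -1×4 + 5×3 = 11; c[3] = 5×4 = 20. Result coefficients: [9, 9, 11, 20] → 9 + 9x + 11x^2 + 20x^3

9 + 9x + 11x^2 + 20x^3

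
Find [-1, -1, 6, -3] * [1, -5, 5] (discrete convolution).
y[0] = -1×1 = -1; y[1] = -1×-5 + -1×1 = 4; y[2] = -1×5 + -1×-5 + 6×1 = 6; y[3] = -1×5 + 6×-5 + -3×1 = -38; y[4] = 6×5 + -3×-5 = 45; y[5] = -3×5 = -15

[-1, 4, 6, -38, 45, -15]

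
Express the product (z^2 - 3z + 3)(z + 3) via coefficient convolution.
Ascending coefficients: a = [3, -3, 1], b = [3, 1]. c[0] = 3×3 = 9; c[1] = 3×1 + -3×3 = -6; c[2] = -3×1 + 1×3 = 0; c[3] = 1×1 = 1. Result coefficients: [9, -6, 0, 1] → z^3 - 6z + 9

z^3 - 6z + 9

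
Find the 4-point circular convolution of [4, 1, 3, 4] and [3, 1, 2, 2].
Use y[k] = Σ_j s[j]·t[(k-j) mod 4]. y[0] = 4×3 + 1×2 + 3×2 + 4×1 = 24; y[1] = 4×1 + 1×3 + 3×2 + 4×2 = 21; y[2] = 4×2 + 1×1 + 3×3 + 4×2 = 26; y[3] = 4×2 + 1×2 + 3×1 + 4×3 = 25. Result: [24, 21, 26, 25]

[24, 21, 26, 25]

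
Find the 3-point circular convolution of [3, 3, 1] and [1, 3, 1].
Use y[k] = Σ_j u[j]·v[(k-j) mod 3]. y[0] = 3×1 + 3×1 + 1×3 = 9; y[1] = 3×3 + 3×1 + 1×1 = 13; y[2] = 3×1 + 3×3 + 1×1 = 13. Result: [9, 13, 13]

[9, 13, 13]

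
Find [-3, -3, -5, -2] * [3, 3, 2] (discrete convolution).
y[0] = -3×3 = -9; y[1] = -3×3 + -3×3 = -18; y[2] = -3×2 + -3×3 + -5×3 = -30; y[3] = -3×2 + -5×3 + -2×3 = -27; y[4] = -5×2 + -2×3 = -16; y[5] = -2×2 = -4

[-9, -18, -30, -27, -16, -4]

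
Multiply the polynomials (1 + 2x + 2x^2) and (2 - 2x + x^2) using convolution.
Ascending coefficients: a = [1, 2, 2], b = [2, -2, 1]. c[0] = 1×2 = 2; c[1] = 1×-2 + 2×2 = 2; c[2] = 1×1 + 2×-2 + 2×2 = 1; c[3] = 2×1 + 2×-2 = -2; c[4] = 2×1 = 2. Result coefficients: [2, 2, 1, -2, 2] → 2 + 2x + x^2 - 2x^3 + 2x^4

2 + 2x + x^2 - 2x^3 + 2x^4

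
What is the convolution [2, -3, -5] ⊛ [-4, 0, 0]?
y[0] = 2×-4 = -8; y[1] = 2×0 + -3×-4 = 12; y[2] = 2×0 + -3×0 + -5×-4 = 20; y[3] = -3×0 + -5×0 = 0; y[4] = -5×0 = 0

[-8, 12, 20, 0, 0]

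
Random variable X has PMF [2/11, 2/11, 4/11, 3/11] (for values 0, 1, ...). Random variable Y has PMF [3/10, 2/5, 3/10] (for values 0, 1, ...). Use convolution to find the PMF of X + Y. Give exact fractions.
P(X+Y=k) = Σ_i P(X=i)·P(Y=k-i) — a convolution of [2/11, 2/11, 4/11, 3/11] and [3/10, 2/5, 3/10]. P(X+Y=0) = (2/11)×(3/10) = 3/55; P(X+Y=1) = (2/11)×(2/5) + (2/11)×(3/10) = 4/55 + 3/55 = 7/55; P(X+Y=2) = (2/11)×(3/10) + (2/11)×(2/5) + (4/11)×(3/10) = 3/55 + 4/55 + 6/55 = 13/55; P(X+Y=3) = (2/11)×(3/10) + (4/11)×(2/5) + (3/11)×(3/10) = 3/55 + 8/55 + 9/110 = 31/110; P(X+Y=4) = (4/11)×(3/10) + (3/11)×(2/5) = 6/55 + 6/55 = 12/55; P(X+Y=5) = (3/11)×(3/10) = 9/110. PMF: [3/55, 7/55, 13/55, 31/110, 12/55, 9/110] (sums to 1 ✓)

[3/55, 7/55, 13/55, 31/110, 12/55, 9/110]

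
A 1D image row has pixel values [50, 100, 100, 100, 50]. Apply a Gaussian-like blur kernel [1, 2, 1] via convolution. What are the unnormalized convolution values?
Convolve image row [50, 100, 100, 100, 50] with kernel [1, 2, 1]: y[0] = 50×1 = 50; y[1] = 50×2 + 100×1 = 200; y[2] = 50×1 + 100×2 + 100×1 = 350; y[3] = 100×1 + 100×2 + 100×1 = 400; y[4] = 100×1 + 100×2 + 50×1 = 350; y[5] = 100×1 + 50×2 = 200; y[6] = 50×1 = 50 → [50, 200, 350, 400, 350, 200, 50]. Normalization factor = sum(kernel) = 4.

[50, 200, 350, 400, 350, 200, 50]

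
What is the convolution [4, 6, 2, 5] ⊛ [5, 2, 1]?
y[0] = 4×5 = 20; y[1] = 4×2 + 6×5 = 38; y[2] = 4×1 + 6×2 + 2×5 = 26; y[3] = 6×1 + 2×2 + 5×5 = 35; y[4] = 2×1 + 5×2 = 12; y[5] = 5×1 = 5

[20, 38, 26, 35, 12, 5]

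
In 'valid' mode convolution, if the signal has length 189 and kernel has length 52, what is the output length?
'Valid' mode counts only positions where the kernel fully overlaps the signal: m - n + 1 = 189 - 52 + 1 = 138

138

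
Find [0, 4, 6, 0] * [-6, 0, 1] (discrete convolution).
y[0] = 0×-6 = 0; y[1] = 0×0 + 4×-6 = -24; y[2] = 0×1 + 4×0 + 6×-6 = -36; y[3] = 4×1 + 6×0 + 0×-6 = 4; y[4] = 6×1 + 0×0 = 6; y[5] = 0×1 = 0

[0, -24, -36, 4, 6, 0]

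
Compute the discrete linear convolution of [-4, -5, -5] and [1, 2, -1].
y[0] = -4×1 = -4; y[1] = -4×2 + -5×1 = -13; y[2] = -4×-1 + -5×2 + -5×1 = -11; y[3] = -5×-1 + -5×2 = -5; y[4] = -5×-1 = 5

[-4, -13, -11, -5, 5]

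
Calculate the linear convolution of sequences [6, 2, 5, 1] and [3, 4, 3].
y[0] = 6×3 = 18; y[1] = 6×4 + 2×3 = 30; y[2] = 6×3 + 2×4 + 5×3 = 41; y[3] = 2×3 + 5×4 + 1×3 = 29; y[4] = 5×3 + 1×4 = 19; y[5] = 1×3 = 3

[18, 30, 41, 29, 19, 3]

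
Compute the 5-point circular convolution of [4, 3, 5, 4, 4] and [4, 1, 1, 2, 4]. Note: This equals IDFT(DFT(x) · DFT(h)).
Either evaluate y[k] = Σ_j x[j]·h[(k-j) mod 5] directly, or use IDFT(DFT(x) · DFT(h)). y[0] = 4×4 + 3×4 + 5×2 + 4×1 + 4×1 = 46; y[1] = 4×1 + 3×4 + 5×4 + 4×2 + 4×1 = 48; y[2] = 4×1 + 3×1 + 5×4 + 4×4 + 4×2 = 51; y[3] = 4×2 + 3×1 + 5×1 + 4×4 + 4×4 = 48; y[4] = 4×4 + 3×2 + 5×1 + 4×1 + 4×4 = 47. Result: [46, 48, 51, 48, 47]

[46, 48, 51, 48, 47]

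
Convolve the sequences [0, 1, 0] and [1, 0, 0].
y[0] = 0×1 = 0; y[1] = 0×0 + 1×1 = 1; y[2] = 0×0 + 1×0 + 0×1 = 0; y[3] = 1×0 + 0×0 = 0; y[4] = 0×0 = 0

[0, 1, 0, 0, 0]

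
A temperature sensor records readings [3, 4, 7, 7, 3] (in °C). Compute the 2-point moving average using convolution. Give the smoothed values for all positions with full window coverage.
2-point moving average kernel = [1, 1]. Apply in 'valid' mode (full window coverage): avg[0] = (3 + 4) / 2 = 3.5; avg[1] = (4 + 7) / 2 = 5.5; avg[2] = (7 + 7) / 2 = 7.0; avg[3] = (7 + 3) / 2 = 5.0. Smoothed values: [3.5, 5.5, 7.0, 5.0]

[3.5, 5.5, 7.0, 5.0]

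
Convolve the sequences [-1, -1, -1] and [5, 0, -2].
y[0] = -1×5 = -5; y[1] = -1×0 + -1×5 = -5; y[2] = -1×-2 + -1×0 + -1×5 = -3; y[3] = -1×-2 + -1×0 = 2; y[4] = -1×-2 = 2

[-5, -5, -3, 2, 2]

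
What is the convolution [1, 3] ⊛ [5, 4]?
y[0] = 1×5 = 5; y[1] = 1×4 + 3×5 = 19; y[2] = 3×4 = 12

[5, 19, 12]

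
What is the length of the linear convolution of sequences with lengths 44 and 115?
Linear/full convolution length: m + n - 1 = 44 + 115 - 1 = 158

158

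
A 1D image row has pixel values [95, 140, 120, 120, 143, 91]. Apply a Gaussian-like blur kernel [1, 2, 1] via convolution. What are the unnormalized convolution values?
Convolve image row [95, 140, 120, 120, 143, 91] with kernel [1, 2, 1]: y[0] = 95×1 = 95; y[1] = 95×2 + 140×1 = 330; y[2] = 95×1 + 140×2 + 120×1 = 495; y[3] = 140×1 + 120×2 + 120×1 = 500; y[4] = 120×1 + 120×2 + 143×1 = 503; y[5] = 120×1 + 143×2 + 91×1 = 497; y[6] = 143×1 + 91×2 = 325; y[7] = 91×1 = 91 → [95, 330, 495, 500, 503, 497, 325, 91]. Normalization factor = sum(kernel) = 4.

[95, 330, 495, 500, 503, 497, 325, 91]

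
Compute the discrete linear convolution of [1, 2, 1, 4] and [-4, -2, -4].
y[0] = 1×-4 = -4; y[1] = 1×-2 + 2×-4 = -10; y[2] = 1×-4 + 2×-2 + 1×-4 = -12; y[3] = 2×-4 + 1×-2 + 4×-4 = -26; y[4] = 1×-4 + 4×-2 = -12; y[5] = 4×-4 = -16

[-4, -10, -12, -26, -12, -16]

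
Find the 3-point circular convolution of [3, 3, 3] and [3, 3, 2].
Use y[k] = Σ_j x[j]·h[(k-j) mod 3]. y[0] = 3×3 + 3×2 + 3×3 = 24; y[1] = 3×3 + 3×3 + 3×2 = 24; y[2] = 3×2 + 3×3 + 3×3 = 24. Result: [24, 24, 24]

[24, 24, 24]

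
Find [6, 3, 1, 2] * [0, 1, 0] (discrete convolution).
y[0] = 6×0 = 0; y[1] = 6×1 + 3×0 = 6; y[2] = 6×0 + 3×1 + 1×0 = 3; y[3] = 3×0 + 1×1 + 2×0 = 1; y[4] = 1×0 + 2×1 = 2; y[5] = 2×0 = 0

[0, 6, 3, 1, 2, 0]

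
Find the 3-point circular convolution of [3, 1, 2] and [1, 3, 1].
Use y[k] = Σ_j x[j]·h[(k-j) mod 3]. y[0] = 3×1 + 1×1 + 2×3 = 10; y[1] = 3×3 + 1×1 + 2×1 = 12; y[2] = 3×1 + 1×3 + 2×1 = 8. Result: [10, 12, 8]

[10, 12, 8]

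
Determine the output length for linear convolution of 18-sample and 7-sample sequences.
Linear/full convolution length: m + n - 1 = 18 + 7 - 1 = 24

24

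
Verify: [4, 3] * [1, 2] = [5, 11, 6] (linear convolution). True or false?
Recompute linear convolution of [4, 3] and [1, 2]: y[0] = 4×1 = 4; y[1] = 4×2 + 3×1 = 11; y[2] = 3×2 = 6 → [4, 11, 6]. Compare to given [5, 11, 6]: they differ at index 0: given 5, correct 4, so answer: No

No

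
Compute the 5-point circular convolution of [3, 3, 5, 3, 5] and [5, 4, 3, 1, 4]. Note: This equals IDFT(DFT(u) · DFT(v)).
Either evaluate y[k] = Σ_j u[j]·v[(k-j) mod 5] directly, or use IDFT(DFT(u) · DFT(v)). y[0] = 3×5 + 3×4 + 5×1 + 3×3 + 5×4 = 61; y[1] = 3×4 + 3×5 + 5×4 + 3×1 + 5×3 = 65; y[2] = 3×3 + 3×4 + 5×5 + 3×4 + 5×1 = 63; y[3] = 3×1 + 3×3 + 5×4 + 3×5 + 5×4 = 67; y[4] = 3×4 + 3×1 + 5×3 + 3×4 + 5×5 = 67. Result: [61, 65, 63, 67, 67]

[61, 65, 63, 67, 67]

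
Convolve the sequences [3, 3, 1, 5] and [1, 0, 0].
y[0] = 3×1 = 3; y[1] = 3×0 + 3×1 = 3; y[2] = 3×0 + 3×0 + 1×1 = 1; y[3] = 3×0 + 1×0 + 5×1 = 5; y[4] = 1×0 + 5×0 = 0; y[5] = 5×0 = 0

[3, 3, 1, 5, 0, 0]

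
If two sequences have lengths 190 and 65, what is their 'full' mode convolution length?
Linear/full convolution length: m + n - 1 = 190 + 65 - 1 = 254

254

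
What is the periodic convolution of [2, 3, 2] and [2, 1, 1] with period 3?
Use y[k] = Σ_j x[j]·h[(k-j) mod 3]. y[0] = 2×2 + 3×1 + 2×1 = 9; y[1] = 2×1 + 3×2 + 2×1 = 10; y[2] = 2×1 + 3×1 + 2×2 = 9. Result: [9, 10, 9]

[9, 10, 9]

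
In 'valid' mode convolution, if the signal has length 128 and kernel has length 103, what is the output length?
'Valid' mode counts only positions where the kernel fully overlaps the signal: m - n + 1 = 128 - 103 + 1 = 26

26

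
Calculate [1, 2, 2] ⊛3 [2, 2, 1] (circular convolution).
Use y[k] = Σ_j x[j]·h[(k-j) mod 3]. y[0] = 1×2 + 2×1 + 2×2 = 8; y[1] = 1×2 + 2×2 + 2×1 = 8; y[2] = 1×1 + 2×2 + 2×2 = 9. Result: [8, 8, 9]

[8, 8, 9]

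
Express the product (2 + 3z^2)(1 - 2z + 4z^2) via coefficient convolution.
Ascending coefficients: a = [2, 0, 3], b = [1, -2, 4]. c[0] = 2×1 = 2; c[1] = 2×-2 + 0×1 = -4; c[2] = 2×4 + 0×-2 + 3×1 = 11; c[3] = 0×4 + 3×-2 = -6; c[4] = 3×4 = 12. Result coefficients: [2, -4, 11, -6, 12] → 2 - 4z + 11z^2 - 6z^3 + 12z^4

2 - 4z + 11z^2 - 6z^3 + 12z^4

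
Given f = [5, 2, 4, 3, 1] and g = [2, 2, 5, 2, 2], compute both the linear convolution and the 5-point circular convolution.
Linear: y_lin[0] = 5×2 = 10; y_lin[1] = 5×2 + 2×2 = 14; y_lin[2] = 5×5 + 2×2 + 4×2 = 37; y_lin[3] = 5×2 + 2×5 + 4×2 + 3×2 = 34; y_lin[4] = 5×2 + 2×2 + 4×5 + 3×2 + 1×2 = 42; y_lin[5] = 2×2 + 4×2 + 3×5 + 1×2 = 29; y_lin[6] = 4×2 + 3×2 + 1×5 = 19; y_lin[7] = 3×2 + 1×2 = 8; y_lin[8] = 1×2 = 2 → [10, 14, 37, 34, 42, 29, 19, 8, 2]. Circular (length 5): y[0] = 5×2 + 2×2 + 4×2 + 3×5 + 1×2 = 39; y[1] = 5×2 + 2×2 + 4×2 + 3×2 + 1×5 = 33; y[2] = 5×5 + 2×2 + 4×2 + 3×2 + 1×2 = 45; y[3] = 5×2 + 2×5 + 4×2 + 3×2 + 1×2 = 36; y[4] = 5×2 + 2×2 + 4×5 + 3×2 + 1×2 = 42 → [39, 33, 45, 36, 42]

Linear: [10, 14, 37, 34, 42, 29, 19, 8, 2], Circular: [39, 33, 45, 36, 42]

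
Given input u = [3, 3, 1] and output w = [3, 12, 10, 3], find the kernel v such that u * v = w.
Output length 4 = len(u) + len(v) - 1 ⇒ len(v) = 2. Solve v forward using v[k] = (w[k] - Σ_{i≥1} u[i]·v[k-i]) / u[0]: v[0] = w[0] / u[0] = 3 / 3 = 1; v[1] = (w[1] - 3×1) / u[0] = (12 - 3×1) / 3 = 3. So v = [1, 3]. Forward-check [3, 3, 1] * [1, 3]: w[0] = 3×1 = 3; w[1] = 3×3 + 3×1 = 12; w[2] = 3×3 + 1×1 = 10; w[3] = 1×3 = 3 → [3, 12, 10, 3] ✓

[1, 3]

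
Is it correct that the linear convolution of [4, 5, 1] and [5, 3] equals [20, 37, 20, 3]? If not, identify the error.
Recompute linear convolution of [4, 5, 1] and [5, 3]: y[0] = 4×5 = 20; y[1] = 4×3 + 5×5 = 37; y[2] = 5×3 + 1×5 = 20; y[3] = 1×3 = 3 → [20, 37, 20, 3]. Given [20, 37, 20, 3] matches, so answer: Yes

Yes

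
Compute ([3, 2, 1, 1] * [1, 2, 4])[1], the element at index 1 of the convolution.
Use y[k] = Σ_i a[i]·b[k-i] at k=1. y[1] = 3×2 + 2×1 = 8

8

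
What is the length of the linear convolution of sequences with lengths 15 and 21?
Linear/full convolution length: m + n - 1 = 15 + 21 - 1 = 35

35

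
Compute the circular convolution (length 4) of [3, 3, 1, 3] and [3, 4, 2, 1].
Use y[k] = Σ_j a[j]·b[(k-j) mod 4]. y[0] = 3×3 + 3×1 + 1×2 + 3×4 = 26; y[1] = 3×4 + 3×3 + 1×1 + 3×2 = 28; y[2] = 3×2 + 3×4 + 1×3 + 3×1 = 24; y[3] = 3×1 + 3×2 + 1×4 + 3×3 = 22. Result: [26, 28, 24, 22]

[26, 28, 24, 22]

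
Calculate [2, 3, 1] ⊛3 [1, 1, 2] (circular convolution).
Use y[k] = Σ_j f[j]·g[(k-j) mod 3]. y[0] = 2×1 + 3×2 + 1×1 = 9; y[1] = 2×1 + 3×1 + 1×2 = 7; y[2] = 2×2 + 3×1 + 1×1 = 8. Result: [9, 7, 8]

[9, 7, 8]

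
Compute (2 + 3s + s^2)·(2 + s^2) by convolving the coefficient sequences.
Ascending coefficients: a = [2, 3, 1], b = [2, 0, 1]. c[0] = 2×2 = 4; c[1] = 2×0 + 3×2 = 6; c[2] = 2×1 + 3×0 + 1×2 = 4; c[3] = 3×1 + 1×0 = 3; c[4] = 1×1 = 1. Result coefficients: [4, 6, 4, 3, 1] → 4 + 6s + 4s^2 + 3s^3 + s^4

4 + 6s + 4s^2 + 3s^3 + s^4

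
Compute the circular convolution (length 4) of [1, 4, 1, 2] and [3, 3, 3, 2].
Use y[k] = Σ_j a[j]·b[(k-j) mod 4]. y[0] = 1×3 + 4×2 + 1×3 + 2×3 = 20; y[1] = 1×3 + 4×3 + 1×2 + 2×3 = 23; y[2] = 1×3 + 4×3 + 1×3 + 2×2 = 22; y[3] = 1×2 + 4×3 + 1×3 + 2×3 = 23. Result: [20, 23, 22, 23]

[20, 23, 22, 23]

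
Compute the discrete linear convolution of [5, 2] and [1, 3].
y[0] = 5×1 = 5; y[1] = 5×3 + 2×1 = 17; y[2] = 2×3 = 6

[5, 17, 6]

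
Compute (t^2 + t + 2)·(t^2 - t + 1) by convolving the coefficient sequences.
Ascending coefficients: a = [2, 1, 1], b = [1, -1, 1]. c[0] = 2×1 = 2; c[1] = 2×-1 + 1×1 = -1; c[2] = 2×1 + 1×-1 + 1×1 = 2; c[3] = 1×1 + 1×-1 = 0; c[4] = 1×1 = 1. Result coefficients: [2, -1, 2, 0, 1] → t^4 + 2t^2 - t + 2

t^4 + 2t^2 - t + 2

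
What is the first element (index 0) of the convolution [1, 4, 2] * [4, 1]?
Use y[k] = Σ_i a[i]·b[k-i] at k=0. y[0] = 1×4 = 4

4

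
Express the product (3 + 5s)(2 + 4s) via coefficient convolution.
Ascending coefficients: a = [3, 5], b = [2, 4]. c[0] = 3×2 = 6; c[1] = 3×4 + 5×2 = 22; c[2] = 5×4 = 20. Result coefficients: [6, 22, 20] → 6 + 22s + 20s^2

6 + 22s + 20s^2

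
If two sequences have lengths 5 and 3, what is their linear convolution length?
Linear/full convolution length: m + n - 1 = 5 + 3 - 1 = 7

7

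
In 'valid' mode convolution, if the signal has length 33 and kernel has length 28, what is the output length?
'Valid' mode counts only positions where the kernel fully overlaps the signal: m - n + 1 = 33 - 28 + 1 = 6

6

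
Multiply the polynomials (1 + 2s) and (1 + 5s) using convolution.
Ascending coefficients: a = [1, 2], b = [1, 5]. c[0] = 1×1 = 1; c[1] = 1×5 + 2×1 = 7; c[2] = 2×5 = 10. Result coefficients: [1, 7, 10] → 1 + 7s + 10s^2

1 + 7s + 10s^2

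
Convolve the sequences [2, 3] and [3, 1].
y[0] = 2×3 = 6; y[1] = 2×1 + 3×3 = 11; y[2] = 3×1 = 3

[6, 11, 3]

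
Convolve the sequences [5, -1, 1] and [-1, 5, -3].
y[0] = 5×-1 = -5; y[1] = 5×5 + -1×-1 = 26; y[2] = 5×-3 + -1×5 + 1×-1 = -21; y[3] = -1×-3 + 1×5 = 8; y[4] = 1×-3 = -3

[-5, 26, -21, 8, -3]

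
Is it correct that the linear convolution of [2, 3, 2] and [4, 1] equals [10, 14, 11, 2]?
Recompute linear convolution of [2, 3, 2] and [4, 1]: y[0] = 2×4 = 8; y[1] = 2×1 + 3×4 = 14; y[2] = 3×1 + 2×4 = 11; y[3] = 2×1 = 2 → [8, 14, 11, 2]. Compare to given [10, 14, 11, 2]: they differ at index 0: given 10, correct 8, so answer: No

No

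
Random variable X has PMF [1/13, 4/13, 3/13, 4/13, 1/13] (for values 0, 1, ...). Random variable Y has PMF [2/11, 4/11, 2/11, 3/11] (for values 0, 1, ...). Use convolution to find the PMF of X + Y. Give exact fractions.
P(X+Y=k) = Σ_i P(X=i)·P(Y=k-i) — a convolution of [1/13, 4/13, 3/13, 4/13, 1/13] and [2/11, 4/11, 2/11, 3/11]. P(X+Y=0) = (1/13)×(2/11) = 2/143; P(X+Y=1) = (1/13)×(4/11) + (4/13)×(2/11) = 4/143 + 8/143 = 12/143; P(X+Y=2) = (1/13)×(2/11) + (4/13)×(4/11) + (3/13)×(2/11) = 2/143 + 16/143 + 6/143 = 24/143; P(X+Y=3) = (1/13)×(3/11) + (4/13)×(2/11) + (3/13)×(4/11) + (4/13)×(2/11) = 3/143 + 8/143 + 12/143 + 8/143 = 31/143; P(X+Y=4) = (4/13)×(3/11) + (3/13)×(2/11) + (4/13)×(4/11) + (1/13)×(2/11) = 12/143 + 6/143 + 16/143 + 2/143 = 36/143; P(X+Y=5) = (3/13)×(3/11) + (4/13)×(2/11) + (1/13)×(4/11) = 9/143 + 8/143 + 4/143 = 21/143; P(X+Y=6) = (4/13)×(3/11) + (1/13)×(2/11) = 12/143 + 2/143 = 14/143; P(X+Y=7) = (1/13)×(3/11) = 3/143. PMF: [2/143, 12/143, 24/143, 31/143, 36/143, 21/143, 14/143, 3/143] (sums to 1 ✓)

[2/143, 12/143, 24/143, 31/143, 36/143, 21/143, 14/143, 3/143]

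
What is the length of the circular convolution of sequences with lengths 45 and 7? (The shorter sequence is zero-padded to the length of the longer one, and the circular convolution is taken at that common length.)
Circular convolution (zero-padding the shorter input) has length max(m, n) = max(45, 7) = 45

45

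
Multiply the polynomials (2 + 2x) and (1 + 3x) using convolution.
Ascending coefficients: a = [2, 2], b = [1, 3]. c[0] = 2×1 = 2; c[1] = 2×3 + 2×1 = 8; c[2] = 2×3 = 6. Result coefficients: [2, 8, 6] → 2 + 8x + 6x^2

2 + 8x + 6x^2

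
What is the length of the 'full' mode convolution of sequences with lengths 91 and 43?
Linear/full convolution length: m + n - 1 = 91 + 43 - 1 = 133

133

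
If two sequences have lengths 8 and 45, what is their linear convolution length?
Linear/full convolution length: m + n - 1 = 8 + 45 - 1 = 52

52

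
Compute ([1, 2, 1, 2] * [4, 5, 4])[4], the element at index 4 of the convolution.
Use y[k] = Σ_i a[i]·b[k-i] at k=4. y[4] = 1×4 + 2×5 = 14

14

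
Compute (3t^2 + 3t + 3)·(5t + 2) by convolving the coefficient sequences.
Ascending coefficients: a = [3, 3, 3], b = [2, 5]. c[0] = 3×2 = 6; c[1] = 3×5 + 3×2 = 21; c[2] = 3×5 + 3×2 = 21; c[3] = 3×5 = 15. Result coefficients: [6, 21, 21, 15] → 15t^3 + 21t^2 + 21t + 6

15t^3 + 21t^2 + 21t + 6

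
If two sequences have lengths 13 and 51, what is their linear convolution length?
Linear/full convolution length: m + n - 1 = 13 + 51 - 1 = 63

63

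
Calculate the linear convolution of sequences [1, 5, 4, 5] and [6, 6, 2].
y[0] = 1×6 = 6; y[1] = 1×6 + 5×6 = 36; y[2] = 1×2 + 5×6 + 4×6 = 56; y[3] = 5×2 + 4×6 + 5×6 = 64; y[4] = 4×2 + 5×6 = 38; y[5] = 5×2 = 10

[6, 36, 56, 64, 38, 10]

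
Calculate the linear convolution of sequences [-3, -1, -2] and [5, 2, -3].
y[0] = -3×5 = -15; y[1] = -3×2 + -1×5 = -11; y[2] = -3×-3 + -1×2 + -2×5 = -3; y[3] = -1×-3 + -2×2 = -1; y[4] = -2×-3 = 6

[-15, -11, -3, -1, 6]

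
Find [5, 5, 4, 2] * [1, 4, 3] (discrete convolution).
y[0] = 5×1 = 5; y[1] = 5×4 + 5×1 = 25; y[2] = 5×3 + 5×4 + 4×1 = 39; y[3] = 5×3 + 4×4 + 2×1 = 33; y[4] = 4×3 + 2×4 = 20; y[5] = 2×3 = 6

[5, 25, 39, 33, 20, 6]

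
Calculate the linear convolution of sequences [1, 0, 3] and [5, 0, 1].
y[0] = 1×5 = 5; y[1] = 1×0 + 0×5 = 0; y[2] = 1×1 + 0×0 + 3×5 = 16; y[3] = 0×1 + 3×0 = 0; y[4] = 3×1 = 3

[5, 0, 16, 0, 3]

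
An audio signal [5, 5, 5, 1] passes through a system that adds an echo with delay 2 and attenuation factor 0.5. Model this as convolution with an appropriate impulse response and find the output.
Direct-path + delayed-attenuated-path model → impulse response h = [1, 0, 0.5] (1 at lag 0, 0.5 at lag 2). Output y[n] = x[n] + 0.5·x[n - 2] (with x[n] = 0 outside 0..3): y[0] = 5 + 0.5×0 = 5; y[1] = 5 + 0.5×0 = 5; y[2] = 5 + 0.5×5 = 7.5; y[3] = 1 + 0.5×5 = 3.5; y[4] = 0 + 0.5×5 = 2.5; y[5] = 0 + 0.5×1 = 0.5. So y = [5, 5, 7.5, 3.5, 2.5, 0.5]

[5, 5, 7.5, 3.5, 2.5, 0.5]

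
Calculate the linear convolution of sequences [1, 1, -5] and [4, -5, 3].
y[0] = 1×4 = 4; y[1] = 1×-5 + 1×4 = -1; y[2] = 1×3 + 1×-5 + -5×4 = -22; y[3] = 1×3 + -5×-5 = 28; y[4] = -5×3 = -15

[4, -1, -22, 28, -15]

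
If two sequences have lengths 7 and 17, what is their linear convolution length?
Linear/full convolution length: m + n - 1 = 7 + 17 - 1 = 23

23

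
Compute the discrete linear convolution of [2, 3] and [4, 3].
y[0] = 2×4 = 8; y[1] = 2×3 + 3×4 = 18; y[2] = 3×3 = 9

[8, 18, 9]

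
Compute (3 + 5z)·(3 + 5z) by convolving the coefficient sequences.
Ascending coefficients: a = [3, 5], b = [3, 5]. c[0] = 3×3 = 9; c[1] = 3×5 + 5×3 = 30; c[2] = 5×5 = 25. Result coefficients: [9, 30, 25] → 9 + 30z + 25z^2

9 + 30z + 25z^2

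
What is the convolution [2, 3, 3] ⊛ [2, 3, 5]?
y[0] = 2×2 = 4; y[1] = 2×3 + 3×2 = 12; y[2] = 2×5 + 3×3 + 3×2 = 25; y[3] = 3×5 + 3×3 = 24; y[4] = 3×5 = 15

[4, 12, 25, 24, 15]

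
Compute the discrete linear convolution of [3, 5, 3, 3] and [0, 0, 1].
y[0] = 3×0 = 0; y[1] = 3×0 + 5×0 = 0; y[2] = 3×1 + 5×0 + 3×0 = 3; y[3] = 5×1 + 3×0 + 3×0 = 5; y[4] = 3×1 + 3×0 = 3; y[5] = 3×1 = 3

[0, 0, 3, 5, 3, 3]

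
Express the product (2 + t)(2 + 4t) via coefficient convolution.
Ascending coefficients: a = [2, 1], b = [2, 4]. c[0] = 2×2 = 4; c[1] = 2×4 + 1×2 = 10; c[2] = 1×4 = 4. Result coefficients: [4, 10, 4] → 4 + 10t + 4t^2

4 + 10t + 4t^2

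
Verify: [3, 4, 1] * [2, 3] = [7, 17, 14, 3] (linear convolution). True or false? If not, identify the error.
Recompute linear convolution of [3, 4, 1] and [2, 3]: y[0] = 3×2 = 6; y[1] = 3×3 + 4×2 = 17; y[2] = 4×3 + 1×2 = 14; y[3] = 1×3 = 3 → [6, 17, 14, 3]. Compare to given [7, 17, 14, 3]: they differ at index 0: given 7, correct 6, so answer: No

No. Error at index 0: given 7, correct 6.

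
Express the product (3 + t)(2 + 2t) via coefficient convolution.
Ascending coefficients: a = [3, 1], b = [2, 2]. c[0] = 3×2 = 6; c[1] = 3×2 + 1×2 = 8; c[2] = 1×2 = 2. Result coefficients: [6, 8, 2] → 6 + 8t + 2t^2

6 + 8t + 2t^2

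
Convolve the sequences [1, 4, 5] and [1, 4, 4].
y[0] = 1×1 = 1; y[1] = 1×4 + 4×1 = 8; y[2] = 1×4 + 4×4 + 5×1 = 25; y[3] = 4×4 + 5×4 = 36; y[4] = 5×4 = 20

[1, 8, 25, 36, 20]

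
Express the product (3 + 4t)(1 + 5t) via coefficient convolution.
Ascending coefficients: a = [3, 4], b = [1, 5]. c[0] = 3×1 = 3; c[1] = 3×5 + 4×1 = 19; c[2] = 4×5 = 20. Result coefficients: [3, 19, 20] → 3 + 19t + 20t^2

3 + 19t + 20t^2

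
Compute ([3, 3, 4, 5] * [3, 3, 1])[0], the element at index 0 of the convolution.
Use y[k] = Σ_i a[i]·b[k-i] at k=0. y[0] = 3×3 = 9

9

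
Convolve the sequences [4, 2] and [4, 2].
y[0] = 4×4 = 16; y[1] = 4×2 + 2×4 = 16; y[2] = 2×2 = 4

[16, 16, 4]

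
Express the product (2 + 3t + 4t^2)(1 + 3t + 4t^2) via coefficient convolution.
Ascending coefficients: a = [2, 3, 4], b = [1, 3, 4]. c[0] = 2×1 = 2; c[1] = 2×3 + 3×1 = 9; c[2] = 2×4 + 3×3 + 4×1 = 21; c[3] = 3×4 + 4×3 = 24; c[4] = 4×4 = 16. Result coefficients: [2, 9, 21, 24, 16] → 2 + 9t + 21t^2 + 24t^3 + 16t^4

2 + 9t + 21t^2 + 24t^3 + 16t^4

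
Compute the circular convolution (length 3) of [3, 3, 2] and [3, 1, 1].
Use y[k] = Σ_j f[j]·g[(k-j) mod 3]. y[0] = 3×3 + 3×1 + 2×1 = 14; y[1] = 3×1 + 3×3 + 2×1 = 14; y[2] = 3×1 + 3×1 + 2×3 = 12. Result: [14, 14, 12]

[14, 14, 12]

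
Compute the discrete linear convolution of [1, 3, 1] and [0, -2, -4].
y[0] = 1×0 = 0; y[1] = 1×-2 + 3×0 = -2; y[2] = 1×-4 + 3×-2 + 1×0 = -10; y[3] = 3×-4 + 1×-2 = -14; y[4] = 1×-4 = -4

[0, -2, -10, -14, -4]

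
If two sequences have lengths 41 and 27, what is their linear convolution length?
Linear/full convolution length: m + n - 1 = 41 + 27 - 1 = 67

67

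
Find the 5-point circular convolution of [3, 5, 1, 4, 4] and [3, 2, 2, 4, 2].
Use y[k] = Σ_j f[j]·g[(k-j) mod 5]. y[0] = 3×3 + 5×2 + 1×4 + 4×2 + 4×2 = 39; y[1] = 3×2 + 5×3 + 1×2 + 4×4 + 4×2 = 47; y[2] = 3×2 + 5×2 + 1×3 + 4×2 + 4×4 = 43; y[3] = 3×4 + 5×2 + 1×2 + 4×3 + 4×2 = 44; y[4] = 3×2 + 5×4 + 1×2 + 4×2 + 4×3 = 48. Result: [39, 47, 43, 44, 48]

[39, 47, 43, 44, 48]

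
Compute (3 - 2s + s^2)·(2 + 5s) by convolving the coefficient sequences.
Ascending coefficients: a = [3, -2, 1], b = [2, 5]. c[0] = 3×2 = 6; c[1] = 3×5 + -2×2 = 11; c[2] = -2×5 + 1×2 = -8; c[3] = 1×5 = 5. Result coefficients: [6, 11, -8, 5] → 6 + 11s - 8s^2 + 5s^3

6 + 11s - 8s^2 + 5s^3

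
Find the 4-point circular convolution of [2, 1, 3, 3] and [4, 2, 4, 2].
Use y[k] = Σ_j s[j]·t[(k-j) mod 4]. y[0] = 2×4 + 1×2 + 3×4 + 3×2 = 28; y[1] = 2×2 + 1×4 + 3×2 + 3×4 = 26; y[2] = 2×4 + 1×2 + 3×4 + 3×2 = 28; y[3] = 2×2 + 1×4 + 3×2 + 3×4 = 26. Result: [28, 26, 28, 26]

[28, 26, 28, 26]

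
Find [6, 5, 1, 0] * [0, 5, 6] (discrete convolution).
y[0] = 6×0 = 0; y[1] = 6×5 + 5×0 = 30; y[2] = 6×6 + 5×5 + 1×0 = 61; y[3] = 5×6 + 1×5 + 0×0 = 35; y[4] = 1×6 + 0×5 = 6; y[5] = 0×6 = 0

[0, 30, 61, 35, 6, 0]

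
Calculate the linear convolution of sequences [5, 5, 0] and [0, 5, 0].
y[0] = 5×0 = 0; y[1] = 5×5 + 5×0 = 25; y[2] = 5×0 + 5×5 + 0×0 = 25; y[3] = 5×0 + 0×5 = 0; y[4] = 0×0 = 0

[0, 25, 25, 0, 0]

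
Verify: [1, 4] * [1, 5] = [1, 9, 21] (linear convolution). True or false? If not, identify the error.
Recompute linear convolution of [1, 4] and [1, 5]: y[0] = 1×1 = 1; y[1] = 1×5 + 4×1 = 9; y[2] = 4×5 = 20 → [1, 9, 20]. Compare to given [1, 9, 21]: they differ at index 2: given 21, correct 20, so answer: No

No. Error at index 2: given 21, correct 20.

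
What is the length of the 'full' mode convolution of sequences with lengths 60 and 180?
Linear/full convolution length: m + n - 1 = 60 + 180 - 1 = 239

239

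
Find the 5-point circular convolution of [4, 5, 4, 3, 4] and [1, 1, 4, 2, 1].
Use y[k] = Σ_j f[j]·g[(k-j) mod 5]. y[0] = 4×1 + 5×1 + 4×2 + 3×4 + 4×1 = 33; y[1] = 4×1 + 5×1 + 4×1 + 3×2 + 4×4 = 35; y[2] = 4×4 + 5×1 + 4×1 + 3×1 + 4×2 = 36; y[3] = 4×2 + 5×4 + 4×1 + 3×1 + 4×1 = 39; y[4] = 4×1 + 5×2 + 4×4 + 3×1 + 4×1 = 37. Result: [33, 35, 36, 39, 37]

[33, 35, 36, 39, 37]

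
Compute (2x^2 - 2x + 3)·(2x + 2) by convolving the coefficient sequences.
Ascending coefficients: a = [3, -2, 2], b = [2, 2]. c[0] = 3×2 = 6; c[1] = 3×2 + -2×2 = 2; c[2] = -2×2 + 2×2 = 0; c[3] = 2×2 = 4. Result coefficients: [6, 2, 0, 4] → 4x^3 + 2x + 6

4x^3 + 2x + 6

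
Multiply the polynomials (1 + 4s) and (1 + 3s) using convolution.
Ascending coefficients: a = [1, 4], b = [1, 3]. c[0] = 1×1 = 1; c[1] = 1×3 + 4×1 = 7; c[2] = 4×3 = 12. Result coefficients: [1, 7, 12] → 1 + 7s + 12s^2

1 + 7s + 12s^2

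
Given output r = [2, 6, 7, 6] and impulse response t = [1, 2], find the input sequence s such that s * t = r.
Deconvolve r=[2, 6, 7, 6] by t=[1, 2]. Since t[0]=1, solve forward: s[0] = r[0] / 1 = 2; s[1] = (r[1] - 2×2) / 1 = 2; s[2] = (r[2] - 2×2) / 1 = 3. So s = [2, 2, 3]. Check by forward convolution: r[0] = 2×1 = 2; r[1] = 2×2 + 2×1 = 6; r[2] = 2×2 + 3×1 = 7; r[3] = 3×2 = 6

[2, 2, 3]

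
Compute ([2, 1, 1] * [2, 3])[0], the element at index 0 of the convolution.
Use y[k] = Σ_i a[i]·b[k-i] at k=0. y[0] = 2×2 = 4

4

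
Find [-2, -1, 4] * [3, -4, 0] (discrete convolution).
y[0] = -2×3 = -6; y[1] = -2×-4 + -1×3 = 5; y[2] = -2×0 + -1×-4 + 4×3 = 16; y[3] = -1×0 + 4×-4 = -16; y[4] = 4×0 = 0

[-6, 5, 16, -16, 0]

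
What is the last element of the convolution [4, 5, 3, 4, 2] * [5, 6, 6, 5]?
Use y[k] = Σ_i a[i]·b[k-i] at k=7. y[7] = 2×5 = 10

10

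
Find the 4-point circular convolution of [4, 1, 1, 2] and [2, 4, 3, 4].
Use y[k] = Σ_j x[j]·h[(k-j) mod 4]. y[0] = 4×2 + 1×4 + 1×3 + 2×4 = 23; y[1] = 4×4 + 1×2 + 1×4 + 2×3 = 28; y[2] = 4×3 + 1×4 + 1×2 + 2×4 = 26; y[3] = 4×4 + 1×3 + 1×4 + 2×2 = 27. Result: [23, 28, 26, 27]

[23, 28, 26, 27]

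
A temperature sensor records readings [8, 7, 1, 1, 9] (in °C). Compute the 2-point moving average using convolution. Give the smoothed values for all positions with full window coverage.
2-point moving average kernel = [1, 1]. Apply in 'valid' mode (full window coverage): avg[0] = (8 + 7) / 2 = 7.5; avg[1] = (7 + 1) / 2 = 4.0; avg[2] = (1 + 1) / 2 = 1.0; avg[3] = (1 + 9) / 2 = 5.0. Smoothed values: [7.5, 4.0, 1.0, 5.0]

[7.5, 4.0, 1.0, 5.0]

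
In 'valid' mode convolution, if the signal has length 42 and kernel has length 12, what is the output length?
'Valid' mode counts only positions where the kernel fully overlaps the signal: m - n + 1 = 42 - 12 + 1 = 31

31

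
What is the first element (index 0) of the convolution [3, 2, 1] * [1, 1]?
Use y[k] = Σ_i a[i]·b[k-i] at k=0. y[0] = 3×1 = 3

3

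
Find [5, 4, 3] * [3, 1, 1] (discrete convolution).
y[0] = 5×3 = 15; y[1] = 5×1 + 4×3 = 17; y[2] = 5×1 + 4×1 + 3×3 = 18; y[3] = 4×1 + 3×1 = 7; y[4] = 3×1 = 3

[15, 17, 18, 7, 3]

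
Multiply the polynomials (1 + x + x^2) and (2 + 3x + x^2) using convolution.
Ascending coefficients: a = [1, 1, 1], b = [2, 3, 1]. c[0] = 1×2 = 2; c[1] = 1×3 + 1×2 = 5; c[2] = 1×1 + 1×3 + 1×2 = 6; c[3] = 1×1 + 1×3 = 4; c[4] = 1×1 = 1. Result coefficients: [2, 5, 6, 4, 1] → 2 + 5x + 6x^2 + 4x^3 + x^4

2 + 5x + 6x^2 + 4x^3 + x^4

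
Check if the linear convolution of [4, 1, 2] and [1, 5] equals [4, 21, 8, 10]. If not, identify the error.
Recompute linear convolution of [4, 1, 2] and [1, 5]: y[0] = 4×1 = 4; y[1] = 4×5 + 1×1 = 21; y[2] = 1×5 + 2×1 = 7; y[3] = 2×5 = 10 → [4, 21, 7, 10]. Compare to given [4, 21, 8, 10]: they differ at index 2: given 8, correct 7, so answer: No

No. Error at index 2: given 8, correct 7.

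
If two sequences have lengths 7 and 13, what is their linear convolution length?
Linear/full convolution length: m + n - 1 = 7 + 13 - 1 = 19

19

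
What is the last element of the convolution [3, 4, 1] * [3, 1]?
Use y[k] = Σ_i a[i]·b[k-i] at k=3. y[3] = 1×1 = 1

1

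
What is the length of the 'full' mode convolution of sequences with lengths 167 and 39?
Linear/full convolution length: m + n - 1 = 167 + 39 - 1 = 205

205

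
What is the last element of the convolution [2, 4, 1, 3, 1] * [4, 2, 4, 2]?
Use y[k] = Σ_i a[i]·b[k-i] at k=7. y[7] = 1×2 = 2

2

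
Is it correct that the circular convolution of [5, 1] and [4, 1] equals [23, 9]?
Recompute circular convolution of [5, 1] and [4, 1]: y[0] = 5×4 + 1×1 = 21; y[1] = 5×1 + 1×4 = 9 → [21, 9]. Compare to given [23, 9]: they differ at index 0: given 23, correct 21, so answer: No

No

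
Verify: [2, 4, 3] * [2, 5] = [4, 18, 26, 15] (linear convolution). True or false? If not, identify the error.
Recompute linear convolution of [2, 4, 3] and [2, 5]: y[0] = 2×2 = 4; y[1] = 2×5 + 4×2 = 18; y[2] = 4×5 + 3×2 = 26; y[3] = 3×5 = 15 → [4, 18, 26, 15]. Given [4, 18, 26, 15] matches, so answer: Yes

Yes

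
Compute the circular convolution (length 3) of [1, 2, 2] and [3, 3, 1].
Use y[k] = Σ_j f[j]·g[(k-j) mod 3]. y[0] = 1×3 + 2×1 + 2×3 = 11; y[1] = 1×3 + 2×3 + 2×1 = 11; y[2] = 1×1 + 2×3 + 2×3 = 13. Result: [11, 11, 13]

[11, 11, 13]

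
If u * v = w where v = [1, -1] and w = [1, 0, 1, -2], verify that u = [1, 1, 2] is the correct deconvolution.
Forward-compute [1, 1, 2] * [1, -1]: w[0] = 1×1 = 1; w[1] = 1×-1 + 1×1 = 0; w[2] = 1×-1 + 2×1 = 1; w[3] = 2×-1 = -2 → [1, 0, 1, -2]. Matches given w = [1, 0, 1, -2], so verified.

Verified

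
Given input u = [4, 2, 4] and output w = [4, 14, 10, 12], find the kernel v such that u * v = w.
Output length 4 = len(u) + len(v) - 1 ⇒ len(v) = 2. Solve v forward using v[k] = (w[k] - Σ_{i≥1} u[i]·v[k-i]) / u[0]: v[0] = w[0] / u[0] = 4 / 4 = 1; v[1] = (w[1] - 2×1) / u[0] = (14 - 2×1) / 4 = 3. So v = [1, 3]. Forward-check [4, 2, 4] * [1, 3]: w[0] = 4×1 = 4; w[1] = 4×3 + 2×1 = 14; w[2] = 2×3 + 4×1 = 10; w[3] = 4×3 = 12 → [4, 14, 10, 12] ✓

[1, 3]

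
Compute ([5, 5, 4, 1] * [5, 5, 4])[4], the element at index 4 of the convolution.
Use y[k] = Σ_i a[i]·b[k-i] at k=4. y[4] = 4×4 + 1×5 = 21

21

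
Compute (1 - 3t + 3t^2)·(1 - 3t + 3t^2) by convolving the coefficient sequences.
Ascending coefficients: a = [1, -3, 3], b = [1, -3, 3]. c[0] = 1×1 = 1; c[1] = 1×-3 + -3×1 = -6; c[2] = 1×3 + -3×-3 + 3×1 = 15; c[3] = -3×3 + 3×-3 = -18; c[4] = 3×3 = 9. Result coefficients: [1, -6, 15, -18, 9] → 1 - 6t + 15t^2 - 18t^3 + 9t^4

1 - 6t + 15t^2 - 18t^3 + 9t^4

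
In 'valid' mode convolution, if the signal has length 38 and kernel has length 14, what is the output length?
'Valid' mode counts only positions where the kernel fully overlaps the signal: m - n + 1 = 38 - 14 + 1 = 25

25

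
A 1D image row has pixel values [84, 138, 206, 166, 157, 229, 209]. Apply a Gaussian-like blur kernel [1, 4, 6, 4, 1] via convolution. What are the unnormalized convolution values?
Convolve image row [84, 138, 206, 166, 157, 229, 209] with kernel [1, 4, 6, 4, 1]: y[0] = 84×1 = 84; y[1] = 84×4 + 138×1 = 474; y[2] = 84×6 + 138×4 + 206×1 = 1262; y[3] = 84×4 + 138×6 + 206×4 + 166×1 = 2154; y[4] = 84×1 + 138×4 + 206×6 + 166×4 + 157×1 = 2693; y[5] = 138×1 + 206×4 + 166×6 + 157×4 + 229×1 = 2815; y[6] = 206×1 + 166×4 + 157×6 + 229×4 + 209×1 = 2937; y[7] = 166×1 + 157×4 + 229×6 + 209×4 = 3004; y[8] = 157×1 + 229×4 + 209×6 = 2327; y[9] = 229×1 + 209×4 = 1065; y[10] = 209×1 = 209 → [84, 474, 1262, 2154, 2693, 2815, 2937, 3004, 2327, 1065, 209]. Normalization factor = sum(kernel) = 16.

[84, 474, 1262, 2154, 2693, 2815, 2937, 3004, 2327, 1065, 209]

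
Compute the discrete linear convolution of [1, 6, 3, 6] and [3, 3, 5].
y[0] = 1×3 = 3; y[1] = 1×3 + 6×3 = 21; y[2] = 1×5 + 6×3 + 3×3 = 32; y[3] = 6×5 + 3×3 + 6×3 = 57; y[4] = 3×5 + 6×3 = 33; y[5] = 6×5 = 30

[3, 21, 32, 57, 33, 30]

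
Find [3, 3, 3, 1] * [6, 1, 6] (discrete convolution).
y[0] = 3×6 = 18; y[1] = 3×1 + 3×6 = 21; y[2] = 3×6 + 3×1 + 3×6 = 39; y[3] = 3×6 + 3×1 + 1×6 = 27; y[4] = 3×6 + 1×1 = 19; y[5] = 1×6 = 6

[18, 21, 39, 27, 19, 6]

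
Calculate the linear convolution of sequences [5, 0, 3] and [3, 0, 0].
y[0] = 5×3 = 15; y[1] = 5×0 + 0×3 = 0; y[2] = 5×0 + 0×0 + 3×3 = 9; y[3] = 0×0 + 3×0 = 0; y[4] = 3×0 = 0

[15, 0, 9, 0, 0]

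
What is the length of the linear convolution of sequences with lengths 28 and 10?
Linear/full convolution length: m + n - 1 = 28 + 10 - 1 = 37

37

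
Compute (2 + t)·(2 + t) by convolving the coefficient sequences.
Ascending coefficients: a = [2, 1], b = [2, 1]. c[0] = 2×2 = 4; c[1] = 2×1 + 1×2 = 4; c[2] = 1×1 = 1. Result coefficients: [4, 4, 1] → 4 + 4t + t^2

4 + 4t + t^2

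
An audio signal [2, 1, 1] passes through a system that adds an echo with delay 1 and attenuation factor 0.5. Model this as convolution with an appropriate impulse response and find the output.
Direct-path + delayed-attenuated-path model → impulse response h = [1, 0.5] (1 at lag 0, 0.5 at lag 1). Output y[n] = x[n] + 0.5·x[n - 1] (with x[n] = 0 outside 0..2): y[0] = 2 + 0.5×0 = 2; y[1] = 1 + 0.5×2 = 2.0; y[2] = 1 + 0.5×1 = 1.5; y[3] = 0 + 0.5×1 = 0.5. So y = [2, 2.0, 1.5, 0.5]

[2, 2.0, 1.5, 0.5]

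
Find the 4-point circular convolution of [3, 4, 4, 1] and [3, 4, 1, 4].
Use y[k] = Σ_j s[j]·t[(k-j) mod 4]. y[0] = 3×3 + 4×4 + 4×1 + 1×4 = 33; y[1] = 3×4 + 4×3 + 4×4 + 1×1 = 41; y[2] = 3×1 + 4×4 + 4×3 + 1×4 = 35; y[3] = 3×4 + 4×1 + 4×4 + 1×3 = 35. Result: [33, 41, 35, 35]

[33, 41, 35, 35]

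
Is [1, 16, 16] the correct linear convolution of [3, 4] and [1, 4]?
Recompute linear convolution of [3, 4] and [1, 4]: y[0] = 3×1 = 3; y[1] = 3×4 + 4×1 = 16; y[2] = 4×4 = 16 → [3, 16, 16]. Compare to given [1, 16, 16]: they differ at index 0: given 1, correct 3, so answer: No

No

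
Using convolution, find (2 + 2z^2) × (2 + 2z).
Ascending coefficients: a = [2, 0, 2], b = [2, 2]. c[0] = 2×2 = 4; c[1] = 2×2 + 0×2 = 4; c[2] = 0×2 + 2×2 = 4; c[3] = 2×2 = 4. Result coefficients: [4, 4, 4, 4] → 4 + 4z + 4z^2 + 4z^3

4 + 4z + 4z^2 + 4z^3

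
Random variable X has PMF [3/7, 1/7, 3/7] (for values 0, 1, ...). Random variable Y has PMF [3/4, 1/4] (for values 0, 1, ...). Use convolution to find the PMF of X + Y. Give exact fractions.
P(X+Y=k) = Σ_i P(X=i)·P(Y=k-i) — a convolution of [3/7, 1/7, 3/7] and [3/4, 1/4]. P(X+Y=0) = (3/7)×(3/4) = 9/28; P(X+Y=1) = (3/7)×(1/4) + (1/7)×(3/4) = 3/28 + 3/28 = 3/14; P(X+Y=2) = (1/7)×(1/4) + (3/7)×(3/4) = 1/28 + 9/28 = 5/14; P(X+Y=3) = (3/7)×(1/4) = 3/28. PMF: [9/28, 3/14, 5/14, 3/28] (sums to 1 ✓)

[9/28, 3/14, 5/14, 3/28]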